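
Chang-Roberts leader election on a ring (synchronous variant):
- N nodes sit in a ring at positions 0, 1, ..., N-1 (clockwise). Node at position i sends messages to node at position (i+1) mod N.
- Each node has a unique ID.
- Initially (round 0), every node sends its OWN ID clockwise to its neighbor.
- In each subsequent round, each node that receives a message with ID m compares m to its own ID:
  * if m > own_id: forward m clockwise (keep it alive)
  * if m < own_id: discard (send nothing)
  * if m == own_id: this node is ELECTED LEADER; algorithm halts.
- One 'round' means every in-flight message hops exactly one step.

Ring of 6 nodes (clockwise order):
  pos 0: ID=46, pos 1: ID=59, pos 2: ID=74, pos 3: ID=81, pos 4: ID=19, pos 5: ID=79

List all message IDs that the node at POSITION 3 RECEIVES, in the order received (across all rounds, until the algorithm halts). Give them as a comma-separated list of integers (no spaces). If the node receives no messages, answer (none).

Answer: 74,79,81

Derivation:
Round 1: pos1(id59) recv 46: drop; pos2(id74) recv 59: drop; pos3(id81) recv 74: drop; pos4(id19) recv 81: fwd; pos5(id79) recv 19: drop; pos0(id46) recv 79: fwd
Round 2: pos5(id79) recv 81: fwd; pos1(id59) recv 79: fwd
Round 3: pos0(id46) recv 81: fwd; pos2(id74) recv 79: fwd
Round 4: pos1(id59) recv 81: fwd; pos3(id81) recv 79: drop
Round 5: pos2(id74) recv 81: fwd
Round 6: pos3(id81) recv 81: ELECTED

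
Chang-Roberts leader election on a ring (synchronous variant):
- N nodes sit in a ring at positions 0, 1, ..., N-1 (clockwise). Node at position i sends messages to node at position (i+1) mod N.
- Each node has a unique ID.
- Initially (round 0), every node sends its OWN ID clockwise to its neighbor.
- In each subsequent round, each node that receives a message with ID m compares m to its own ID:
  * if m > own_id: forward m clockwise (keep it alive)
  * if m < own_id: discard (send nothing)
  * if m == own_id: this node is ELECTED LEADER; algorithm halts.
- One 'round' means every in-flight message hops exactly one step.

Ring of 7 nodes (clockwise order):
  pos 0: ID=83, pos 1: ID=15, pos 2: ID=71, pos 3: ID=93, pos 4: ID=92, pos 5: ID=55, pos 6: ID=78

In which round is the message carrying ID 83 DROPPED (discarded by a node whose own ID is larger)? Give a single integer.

Round 1: pos1(id15) recv 83: fwd; pos2(id71) recv 15: drop; pos3(id93) recv 71: drop; pos4(id92) recv 93: fwd; pos5(id55) recv 92: fwd; pos6(id78) recv 55: drop; pos0(id83) recv 78: drop
Round 2: pos2(id71) recv 83: fwd; pos5(id55) recv 93: fwd; pos6(id78) recv 92: fwd
Round 3: pos3(id93) recv 83: drop; pos6(id78) recv 93: fwd; pos0(id83) recv 92: fwd
Round 4: pos0(id83) recv 93: fwd; pos1(id15) recv 92: fwd
Round 5: pos1(id15) recv 93: fwd; pos2(id71) recv 92: fwd
Round 6: pos2(id71) recv 93: fwd; pos3(id93) recv 92: drop
Round 7: pos3(id93) recv 93: ELECTED
Message ID 83 originates at pos 0; dropped at pos 3 in round 3

Answer: 3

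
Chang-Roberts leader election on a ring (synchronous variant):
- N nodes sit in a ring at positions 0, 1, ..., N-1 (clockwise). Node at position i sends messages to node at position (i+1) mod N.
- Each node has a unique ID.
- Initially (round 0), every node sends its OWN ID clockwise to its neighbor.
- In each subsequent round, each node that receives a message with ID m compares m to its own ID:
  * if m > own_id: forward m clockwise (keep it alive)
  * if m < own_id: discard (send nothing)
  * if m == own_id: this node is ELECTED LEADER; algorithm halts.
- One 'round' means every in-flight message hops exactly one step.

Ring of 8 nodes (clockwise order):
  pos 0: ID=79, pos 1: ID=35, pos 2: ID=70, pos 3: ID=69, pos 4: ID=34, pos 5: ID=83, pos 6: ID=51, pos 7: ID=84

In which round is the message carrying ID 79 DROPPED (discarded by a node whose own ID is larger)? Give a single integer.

Round 1: pos1(id35) recv 79: fwd; pos2(id70) recv 35: drop; pos3(id69) recv 70: fwd; pos4(id34) recv 69: fwd; pos5(id83) recv 34: drop; pos6(id51) recv 83: fwd; pos7(id84) recv 51: drop; pos0(id79) recv 84: fwd
Round 2: pos2(id70) recv 79: fwd; pos4(id34) recv 70: fwd; pos5(id83) recv 69: drop; pos7(id84) recv 83: drop; pos1(id35) recv 84: fwd
Round 3: pos3(id69) recv 79: fwd; pos5(id83) recv 70: drop; pos2(id70) recv 84: fwd
Round 4: pos4(id34) recv 79: fwd; pos3(id69) recv 84: fwd
Round 5: pos5(id83) recv 79: drop; pos4(id34) recv 84: fwd
Round 6: pos5(id83) recv 84: fwd
Round 7: pos6(id51) recv 84: fwd
Round 8: pos7(id84) recv 84: ELECTED
Message ID 79 originates at pos 0; dropped at pos 5 in round 5

Answer: 5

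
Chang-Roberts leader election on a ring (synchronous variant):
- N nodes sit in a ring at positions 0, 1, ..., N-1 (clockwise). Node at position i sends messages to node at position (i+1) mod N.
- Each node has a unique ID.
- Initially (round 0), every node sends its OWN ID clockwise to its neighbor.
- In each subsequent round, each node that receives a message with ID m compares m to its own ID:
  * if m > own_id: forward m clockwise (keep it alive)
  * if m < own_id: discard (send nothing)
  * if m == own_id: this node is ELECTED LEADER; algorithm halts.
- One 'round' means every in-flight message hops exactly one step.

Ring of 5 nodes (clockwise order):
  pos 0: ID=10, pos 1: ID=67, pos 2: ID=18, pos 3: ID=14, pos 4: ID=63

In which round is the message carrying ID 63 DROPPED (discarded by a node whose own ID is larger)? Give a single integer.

Round 1: pos1(id67) recv 10: drop; pos2(id18) recv 67: fwd; pos3(id14) recv 18: fwd; pos4(id63) recv 14: drop; pos0(id10) recv 63: fwd
Round 2: pos3(id14) recv 67: fwd; pos4(id63) recv 18: drop; pos1(id67) recv 63: drop
Round 3: pos4(id63) recv 67: fwd
Round 4: pos0(id10) recv 67: fwd
Round 5: pos1(id67) recv 67: ELECTED
Message ID 63 originates at pos 4; dropped at pos 1 in round 2

Answer: 2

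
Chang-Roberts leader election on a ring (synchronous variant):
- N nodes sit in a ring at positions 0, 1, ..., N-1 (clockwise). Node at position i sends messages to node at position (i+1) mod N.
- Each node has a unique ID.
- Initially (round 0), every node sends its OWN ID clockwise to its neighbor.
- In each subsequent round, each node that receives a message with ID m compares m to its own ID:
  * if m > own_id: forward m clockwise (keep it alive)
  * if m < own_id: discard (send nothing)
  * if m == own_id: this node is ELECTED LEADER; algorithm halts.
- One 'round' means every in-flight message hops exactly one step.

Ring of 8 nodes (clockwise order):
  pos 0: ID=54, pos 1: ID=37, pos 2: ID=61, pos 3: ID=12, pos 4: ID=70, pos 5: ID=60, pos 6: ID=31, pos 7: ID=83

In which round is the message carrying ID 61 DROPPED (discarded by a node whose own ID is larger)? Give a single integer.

Answer: 2

Derivation:
Round 1: pos1(id37) recv 54: fwd; pos2(id61) recv 37: drop; pos3(id12) recv 61: fwd; pos4(id70) recv 12: drop; pos5(id60) recv 70: fwd; pos6(id31) recv 60: fwd; pos7(id83) recv 31: drop; pos0(id54) recv 83: fwd
Round 2: pos2(id61) recv 54: drop; pos4(id70) recv 61: drop; pos6(id31) recv 70: fwd; pos7(id83) recv 60: drop; pos1(id37) recv 83: fwd
Round 3: pos7(id83) recv 70: drop; pos2(id61) recv 83: fwd
Round 4: pos3(id12) recv 83: fwd
Round 5: pos4(id70) recv 83: fwd
Round 6: pos5(id60) recv 83: fwd
Round 7: pos6(id31) recv 83: fwd
Round 8: pos7(id83) recv 83: ELECTED
Message ID 61 originates at pos 2; dropped at pos 4 in round 2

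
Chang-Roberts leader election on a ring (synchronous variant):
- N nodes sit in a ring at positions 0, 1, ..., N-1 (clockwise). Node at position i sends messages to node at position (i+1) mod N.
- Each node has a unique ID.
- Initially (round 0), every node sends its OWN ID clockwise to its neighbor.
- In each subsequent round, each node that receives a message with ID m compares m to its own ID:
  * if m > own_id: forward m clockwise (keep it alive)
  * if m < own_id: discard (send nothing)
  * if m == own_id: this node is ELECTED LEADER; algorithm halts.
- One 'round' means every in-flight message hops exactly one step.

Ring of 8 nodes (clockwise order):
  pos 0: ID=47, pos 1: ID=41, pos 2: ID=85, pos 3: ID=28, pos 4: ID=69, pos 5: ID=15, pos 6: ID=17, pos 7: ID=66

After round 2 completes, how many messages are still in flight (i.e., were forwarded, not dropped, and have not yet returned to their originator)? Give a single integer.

Round 1: pos1(id41) recv 47: fwd; pos2(id85) recv 41: drop; pos3(id28) recv 85: fwd; pos4(id69) recv 28: drop; pos5(id15) recv 69: fwd; pos6(id17) recv 15: drop; pos7(id66) recv 17: drop; pos0(id47) recv 66: fwd
Round 2: pos2(id85) recv 47: drop; pos4(id69) recv 85: fwd; pos6(id17) recv 69: fwd; pos1(id41) recv 66: fwd
After round 2: 3 messages still in flight

Answer: 3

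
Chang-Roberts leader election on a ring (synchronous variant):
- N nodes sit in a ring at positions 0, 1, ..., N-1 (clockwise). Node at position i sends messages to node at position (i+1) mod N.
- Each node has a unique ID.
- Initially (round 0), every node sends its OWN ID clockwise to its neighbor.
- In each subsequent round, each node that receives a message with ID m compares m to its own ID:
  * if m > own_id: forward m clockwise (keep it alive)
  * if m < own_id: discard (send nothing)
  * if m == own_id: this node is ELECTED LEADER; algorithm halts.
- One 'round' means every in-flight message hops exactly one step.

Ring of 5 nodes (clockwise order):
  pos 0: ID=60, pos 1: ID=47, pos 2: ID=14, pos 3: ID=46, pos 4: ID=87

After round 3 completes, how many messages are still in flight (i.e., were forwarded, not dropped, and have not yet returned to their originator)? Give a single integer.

Round 1: pos1(id47) recv 60: fwd; pos2(id14) recv 47: fwd; pos3(id46) recv 14: drop; pos4(id87) recv 46: drop; pos0(id60) recv 87: fwd
Round 2: pos2(id14) recv 60: fwd; pos3(id46) recv 47: fwd; pos1(id47) recv 87: fwd
Round 3: pos3(id46) recv 60: fwd; pos4(id87) recv 47: drop; pos2(id14) recv 87: fwd
After round 3: 2 messages still in flight

Answer: 2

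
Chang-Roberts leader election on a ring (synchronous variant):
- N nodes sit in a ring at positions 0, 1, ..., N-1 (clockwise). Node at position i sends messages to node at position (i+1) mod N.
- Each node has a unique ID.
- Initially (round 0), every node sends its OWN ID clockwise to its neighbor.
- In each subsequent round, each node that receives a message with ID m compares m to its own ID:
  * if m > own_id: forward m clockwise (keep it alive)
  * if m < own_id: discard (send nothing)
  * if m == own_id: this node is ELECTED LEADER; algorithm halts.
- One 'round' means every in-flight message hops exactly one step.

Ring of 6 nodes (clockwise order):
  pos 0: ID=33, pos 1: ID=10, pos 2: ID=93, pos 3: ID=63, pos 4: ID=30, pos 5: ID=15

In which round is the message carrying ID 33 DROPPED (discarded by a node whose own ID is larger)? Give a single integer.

Answer: 2

Derivation:
Round 1: pos1(id10) recv 33: fwd; pos2(id93) recv 10: drop; pos3(id63) recv 93: fwd; pos4(id30) recv 63: fwd; pos5(id15) recv 30: fwd; pos0(id33) recv 15: drop
Round 2: pos2(id93) recv 33: drop; pos4(id30) recv 93: fwd; pos5(id15) recv 63: fwd; pos0(id33) recv 30: drop
Round 3: pos5(id15) recv 93: fwd; pos0(id33) recv 63: fwd
Round 4: pos0(id33) recv 93: fwd; pos1(id10) recv 63: fwd
Round 5: pos1(id10) recv 93: fwd; pos2(id93) recv 63: drop
Round 6: pos2(id93) recv 93: ELECTED
Message ID 33 originates at pos 0; dropped at pos 2 in round 2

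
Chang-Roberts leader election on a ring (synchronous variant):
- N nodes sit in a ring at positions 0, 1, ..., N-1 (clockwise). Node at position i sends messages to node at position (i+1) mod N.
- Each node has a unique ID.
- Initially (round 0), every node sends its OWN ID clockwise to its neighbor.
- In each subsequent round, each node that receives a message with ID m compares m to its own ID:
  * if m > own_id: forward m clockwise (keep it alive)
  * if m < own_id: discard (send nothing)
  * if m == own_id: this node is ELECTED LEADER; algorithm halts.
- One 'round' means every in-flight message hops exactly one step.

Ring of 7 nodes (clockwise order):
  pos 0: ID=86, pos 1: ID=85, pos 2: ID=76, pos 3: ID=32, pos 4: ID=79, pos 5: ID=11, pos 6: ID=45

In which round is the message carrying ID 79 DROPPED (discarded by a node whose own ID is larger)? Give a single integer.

Answer: 3

Derivation:
Round 1: pos1(id85) recv 86: fwd; pos2(id76) recv 85: fwd; pos3(id32) recv 76: fwd; pos4(id79) recv 32: drop; pos5(id11) recv 79: fwd; pos6(id45) recv 11: drop; pos0(id86) recv 45: drop
Round 2: pos2(id76) recv 86: fwd; pos3(id32) recv 85: fwd; pos4(id79) recv 76: drop; pos6(id45) recv 79: fwd
Round 3: pos3(id32) recv 86: fwd; pos4(id79) recv 85: fwd; pos0(id86) recv 79: drop
Round 4: pos4(id79) recv 86: fwd; pos5(id11) recv 85: fwd
Round 5: pos5(id11) recv 86: fwd; pos6(id45) recv 85: fwd
Round 6: pos6(id45) recv 86: fwd; pos0(id86) recv 85: drop
Round 7: pos0(id86) recv 86: ELECTED
Message ID 79 originates at pos 4; dropped at pos 0 in round 3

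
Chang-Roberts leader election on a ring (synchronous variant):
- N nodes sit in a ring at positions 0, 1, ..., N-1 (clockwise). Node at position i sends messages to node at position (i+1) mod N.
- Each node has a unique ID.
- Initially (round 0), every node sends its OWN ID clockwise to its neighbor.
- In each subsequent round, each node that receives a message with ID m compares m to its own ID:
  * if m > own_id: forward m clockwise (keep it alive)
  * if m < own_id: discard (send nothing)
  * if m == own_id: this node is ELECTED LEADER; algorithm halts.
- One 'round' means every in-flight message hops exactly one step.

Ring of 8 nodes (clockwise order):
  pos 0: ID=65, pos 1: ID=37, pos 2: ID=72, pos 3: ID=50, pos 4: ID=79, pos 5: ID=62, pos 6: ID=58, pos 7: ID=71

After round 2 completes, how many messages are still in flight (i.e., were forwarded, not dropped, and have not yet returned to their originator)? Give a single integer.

Round 1: pos1(id37) recv 65: fwd; pos2(id72) recv 37: drop; pos3(id50) recv 72: fwd; pos4(id79) recv 50: drop; pos5(id62) recv 79: fwd; pos6(id58) recv 62: fwd; pos7(id71) recv 58: drop; pos0(id65) recv 71: fwd
Round 2: pos2(id72) recv 65: drop; pos4(id79) recv 72: drop; pos6(id58) recv 79: fwd; pos7(id71) recv 62: drop; pos1(id37) recv 71: fwd
After round 2: 2 messages still in flight

Answer: 2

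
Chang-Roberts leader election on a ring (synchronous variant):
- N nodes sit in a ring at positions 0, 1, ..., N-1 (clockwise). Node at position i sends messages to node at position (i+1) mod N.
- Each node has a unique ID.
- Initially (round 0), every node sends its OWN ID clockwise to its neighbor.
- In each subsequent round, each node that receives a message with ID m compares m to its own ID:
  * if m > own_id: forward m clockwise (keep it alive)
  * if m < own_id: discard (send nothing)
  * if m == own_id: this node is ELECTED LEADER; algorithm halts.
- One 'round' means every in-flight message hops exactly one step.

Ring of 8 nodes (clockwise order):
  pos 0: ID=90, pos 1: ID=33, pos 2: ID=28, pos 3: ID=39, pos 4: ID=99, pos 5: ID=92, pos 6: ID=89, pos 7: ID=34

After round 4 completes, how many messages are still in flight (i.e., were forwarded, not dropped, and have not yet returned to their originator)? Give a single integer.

Round 1: pos1(id33) recv 90: fwd; pos2(id28) recv 33: fwd; pos3(id39) recv 28: drop; pos4(id99) recv 39: drop; pos5(id92) recv 99: fwd; pos6(id89) recv 92: fwd; pos7(id34) recv 89: fwd; pos0(id90) recv 34: drop
Round 2: pos2(id28) recv 90: fwd; pos3(id39) recv 33: drop; pos6(id89) recv 99: fwd; pos7(id34) recv 92: fwd; pos0(id90) recv 89: drop
Round 3: pos3(id39) recv 90: fwd; pos7(id34) recv 99: fwd; pos0(id90) recv 92: fwd
Round 4: pos4(id99) recv 90: drop; pos0(id90) recv 99: fwd; pos1(id33) recv 92: fwd
After round 4: 2 messages still in flight

Answer: 2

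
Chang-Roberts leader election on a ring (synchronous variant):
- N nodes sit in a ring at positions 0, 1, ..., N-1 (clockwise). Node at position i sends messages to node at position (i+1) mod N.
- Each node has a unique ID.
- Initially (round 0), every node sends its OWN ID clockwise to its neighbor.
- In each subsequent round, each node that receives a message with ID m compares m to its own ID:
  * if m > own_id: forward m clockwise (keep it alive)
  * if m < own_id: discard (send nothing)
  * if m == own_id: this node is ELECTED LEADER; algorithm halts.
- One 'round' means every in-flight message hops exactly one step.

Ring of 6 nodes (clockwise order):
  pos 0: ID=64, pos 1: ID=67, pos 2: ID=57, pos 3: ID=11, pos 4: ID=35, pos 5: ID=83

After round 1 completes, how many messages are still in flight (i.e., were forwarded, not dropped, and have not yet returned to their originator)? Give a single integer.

Round 1: pos1(id67) recv 64: drop; pos2(id57) recv 67: fwd; pos3(id11) recv 57: fwd; pos4(id35) recv 11: drop; pos5(id83) recv 35: drop; pos0(id64) recv 83: fwd
After round 1: 3 messages still in flight

Answer: 3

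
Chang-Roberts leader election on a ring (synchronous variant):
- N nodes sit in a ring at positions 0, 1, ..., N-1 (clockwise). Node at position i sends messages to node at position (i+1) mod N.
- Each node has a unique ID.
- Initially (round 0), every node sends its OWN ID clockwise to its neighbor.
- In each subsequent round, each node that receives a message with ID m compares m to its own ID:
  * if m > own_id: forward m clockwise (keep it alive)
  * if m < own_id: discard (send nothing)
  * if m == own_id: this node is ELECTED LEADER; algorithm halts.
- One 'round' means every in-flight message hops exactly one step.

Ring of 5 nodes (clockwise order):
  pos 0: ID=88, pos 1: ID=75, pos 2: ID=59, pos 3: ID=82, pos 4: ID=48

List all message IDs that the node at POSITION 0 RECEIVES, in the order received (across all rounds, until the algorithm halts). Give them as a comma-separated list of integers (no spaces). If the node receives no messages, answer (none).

Round 1: pos1(id75) recv 88: fwd; pos2(id59) recv 75: fwd; pos3(id82) recv 59: drop; pos4(id48) recv 82: fwd; pos0(id88) recv 48: drop
Round 2: pos2(id59) recv 88: fwd; pos3(id82) recv 75: drop; pos0(id88) recv 82: drop
Round 3: pos3(id82) recv 88: fwd
Round 4: pos4(id48) recv 88: fwd
Round 5: pos0(id88) recv 88: ELECTED

Answer: 48,82,88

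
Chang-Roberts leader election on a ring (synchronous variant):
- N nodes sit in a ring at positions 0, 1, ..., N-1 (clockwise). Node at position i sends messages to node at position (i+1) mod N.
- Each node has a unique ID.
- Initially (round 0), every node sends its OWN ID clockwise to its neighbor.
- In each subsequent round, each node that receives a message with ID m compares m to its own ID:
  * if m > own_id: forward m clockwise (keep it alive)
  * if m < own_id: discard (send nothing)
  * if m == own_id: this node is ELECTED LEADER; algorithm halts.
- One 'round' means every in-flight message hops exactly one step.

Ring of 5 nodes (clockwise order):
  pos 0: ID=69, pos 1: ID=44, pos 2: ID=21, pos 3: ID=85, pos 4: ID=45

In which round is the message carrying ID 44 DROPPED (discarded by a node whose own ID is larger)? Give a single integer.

Answer: 2

Derivation:
Round 1: pos1(id44) recv 69: fwd; pos2(id21) recv 44: fwd; pos3(id85) recv 21: drop; pos4(id45) recv 85: fwd; pos0(id69) recv 45: drop
Round 2: pos2(id21) recv 69: fwd; pos3(id85) recv 44: drop; pos0(id69) recv 85: fwd
Round 3: pos3(id85) recv 69: drop; pos1(id44) recv 85: fwd
Round 4: pos2(id21) recv 85: fwd
Round 5: pos3(id85) recv 85: ELECTED
Message ID 44 originates at pos 1; dropped at pos 3 in round 2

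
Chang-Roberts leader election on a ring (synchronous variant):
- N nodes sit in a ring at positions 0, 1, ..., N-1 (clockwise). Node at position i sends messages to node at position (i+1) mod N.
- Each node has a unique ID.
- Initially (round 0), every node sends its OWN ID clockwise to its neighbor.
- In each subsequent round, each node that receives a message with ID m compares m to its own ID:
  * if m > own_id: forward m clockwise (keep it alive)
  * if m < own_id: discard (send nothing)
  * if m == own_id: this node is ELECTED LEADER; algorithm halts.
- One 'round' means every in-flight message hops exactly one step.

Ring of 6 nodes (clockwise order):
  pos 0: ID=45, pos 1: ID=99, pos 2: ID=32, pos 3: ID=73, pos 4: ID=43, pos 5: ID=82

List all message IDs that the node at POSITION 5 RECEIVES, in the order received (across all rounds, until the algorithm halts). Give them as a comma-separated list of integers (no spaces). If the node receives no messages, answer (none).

Round 1: pos1(id99) recv 45: drop; pos2(id32) recv 99: fwd; pos3(id73) recv 32: drop; pos4(id43) recv 73: fwd; pos5(id82) recv 43: drop; pos0(id45) recv 82: fwd
Round 2: pos3(id73) recv 99: fwd; pos5(id82) recv 73: drop; pos1(id99) recv 82: drop
Round 3: pos4(id43) recv 99: fwd
Round 4: pos5(id82) recv 99: fwd
Round 5: pos0(id45) recv 99: fwd
Round 6: pos1(id99) recv 99: ELECTED

Answer: 43,73,99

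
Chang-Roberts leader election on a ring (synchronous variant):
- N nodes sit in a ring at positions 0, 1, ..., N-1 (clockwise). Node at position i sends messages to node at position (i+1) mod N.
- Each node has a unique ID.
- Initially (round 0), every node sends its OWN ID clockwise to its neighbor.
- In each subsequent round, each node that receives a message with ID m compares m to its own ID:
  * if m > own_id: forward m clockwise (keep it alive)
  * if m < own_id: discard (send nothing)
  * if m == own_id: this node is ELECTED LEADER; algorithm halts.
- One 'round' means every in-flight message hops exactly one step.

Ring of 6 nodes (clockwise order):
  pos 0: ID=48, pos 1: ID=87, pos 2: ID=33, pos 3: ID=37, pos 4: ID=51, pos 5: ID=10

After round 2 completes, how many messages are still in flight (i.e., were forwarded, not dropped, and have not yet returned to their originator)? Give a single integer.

Round 1: pos1(id87) recv 48: drop; pos2(id33) recv 87: fwd; pos3(id37) recv 33: drop; pos4(id51) recv 37: drop; pos5(id10) recv 51: fwd; pos0(id48) recv 10: drop
Round 2: pos3(id37) recv 87: fwd; pos0(id48) recv 51: fwd
After round 2: 2 messages still in flight

Answer: 2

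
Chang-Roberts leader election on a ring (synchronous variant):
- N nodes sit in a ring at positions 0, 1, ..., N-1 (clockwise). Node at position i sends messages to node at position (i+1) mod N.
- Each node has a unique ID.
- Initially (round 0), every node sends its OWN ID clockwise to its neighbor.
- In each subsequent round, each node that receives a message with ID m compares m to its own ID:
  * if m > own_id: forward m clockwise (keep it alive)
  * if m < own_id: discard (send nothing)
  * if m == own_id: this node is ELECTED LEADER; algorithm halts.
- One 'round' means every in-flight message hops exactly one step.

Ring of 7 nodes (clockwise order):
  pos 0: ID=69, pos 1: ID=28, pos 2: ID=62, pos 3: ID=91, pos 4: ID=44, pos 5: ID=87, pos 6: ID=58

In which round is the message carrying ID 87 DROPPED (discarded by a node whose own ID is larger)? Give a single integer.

Round 1: pos1(id28) recv 69: fwd; pos2(id62) recv 28: drop; pos3(id91) recv 62: drop; pos4(id44) recv 91: fwd; pos5(id87) recv 44: drop; pos6(id58) recv 87: fwd; pos0(id69) recv 58: drop
Round 2: pos2(id62) recv 69: fwd; pos5(id87) recv 91: fwd; pos0(id69) recv 87: fwd
Round 3: pos3(id91) recv 69: drop; pos6(id58) recv 91: fwd; pos1(id28) recv 87: fwd
Round 4: pos0(id69) recv 91: fwd; pos2(id62) recv 87: fwd
Round 5: pos1(id28) recv 91: fwd; pos3(id91) recv 87: drop
Round 6: pos2(id62) recv 91: fwd
Round 7: pos3(id91) recv 91: ELECTED
Message ID 87 originates at pos 5; dropped at pos 3 in round 5

Answer: 5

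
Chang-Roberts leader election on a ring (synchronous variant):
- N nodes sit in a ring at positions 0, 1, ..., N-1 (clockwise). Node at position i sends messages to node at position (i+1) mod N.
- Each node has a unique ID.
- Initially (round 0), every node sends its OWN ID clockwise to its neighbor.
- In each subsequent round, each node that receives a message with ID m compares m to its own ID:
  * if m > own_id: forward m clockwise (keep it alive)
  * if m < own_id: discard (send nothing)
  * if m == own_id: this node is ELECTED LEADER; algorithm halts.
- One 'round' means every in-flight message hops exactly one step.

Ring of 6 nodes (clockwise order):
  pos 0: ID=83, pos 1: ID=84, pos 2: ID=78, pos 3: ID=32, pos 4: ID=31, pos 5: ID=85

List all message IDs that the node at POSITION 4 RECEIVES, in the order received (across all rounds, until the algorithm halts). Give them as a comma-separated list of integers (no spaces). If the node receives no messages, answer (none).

Round 1: pos1(id84) recv 83: drop; pos2(id78) recv 84: fwd; pos3(id32) recv 78: fwd; pos4(id31) recv 32: fwd; pos5(id85) recv 31: drop; pos0(id83) recv 85: fwd
Round 2: pos3(id32) recv 84: fwd; pos4(id31) recv 78: fwd; pos5(id85) recv 32: drop; pos1(id84) recv 85: fwd
Round 3: pos4(id31) recv 84: fwd; pos5(id85) recv 78: drop; pos2(id78) recv 85: fwd
Round 4: pos5(id85) recv 84: drop; pos3(id32) recv 85: fwd
Round 5: pos4(id31) recv 85: fwd
Round 6: pos5(id85) recv 85: ELECTED

Answer: 32,78,84,85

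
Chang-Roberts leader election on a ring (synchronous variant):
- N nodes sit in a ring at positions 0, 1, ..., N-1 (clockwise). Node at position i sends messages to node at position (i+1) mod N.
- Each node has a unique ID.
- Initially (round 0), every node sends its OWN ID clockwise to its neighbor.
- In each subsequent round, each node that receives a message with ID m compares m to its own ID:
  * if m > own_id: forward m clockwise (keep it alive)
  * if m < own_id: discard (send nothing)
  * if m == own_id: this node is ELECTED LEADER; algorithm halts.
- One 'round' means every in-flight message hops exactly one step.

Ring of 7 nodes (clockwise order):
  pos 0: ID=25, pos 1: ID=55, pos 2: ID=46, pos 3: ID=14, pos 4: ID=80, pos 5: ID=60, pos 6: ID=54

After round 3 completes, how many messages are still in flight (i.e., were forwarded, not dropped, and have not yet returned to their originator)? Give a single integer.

Answer: 2

Derivation:
Round 1: pos1(id55) recv 25: drop; pos2(id46) recv 55: fwd; pos3(id14) recv 46: fwd; pos4(id80) recv 14: drop; pos5(id60) recv 80: fwd; pos6(id54) recv 60: fwd; pos0(id25) recv 54: fwd
Round 2: pos3(id14) recv 55: fwd; pos4(id80) recv 46: drop; pos6(id54) recv 80: fwd; pos0(id25) recv 60: fwd; pos1(id55) recv 54: drop
Round 3: pos4(id80) recv 55: drop; pos0(id25) recv 80: fwd; pos1(id55) recv 60: fwd
After round 3: 2 messages still in flight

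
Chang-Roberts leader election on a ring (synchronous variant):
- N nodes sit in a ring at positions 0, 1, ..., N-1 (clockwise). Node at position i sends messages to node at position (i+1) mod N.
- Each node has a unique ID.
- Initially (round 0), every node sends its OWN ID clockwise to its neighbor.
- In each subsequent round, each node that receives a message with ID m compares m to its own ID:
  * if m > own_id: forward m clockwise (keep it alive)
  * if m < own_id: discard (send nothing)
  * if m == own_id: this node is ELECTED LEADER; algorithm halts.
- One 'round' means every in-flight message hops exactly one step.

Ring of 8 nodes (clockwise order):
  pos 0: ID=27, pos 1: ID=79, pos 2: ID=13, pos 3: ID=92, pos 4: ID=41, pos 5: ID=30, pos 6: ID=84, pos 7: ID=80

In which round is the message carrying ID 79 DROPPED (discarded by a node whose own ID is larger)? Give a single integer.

Round 1: pos1(id79) recv 27: drop; pos2(id13) recv 79: fwd; pos3(id92) recv 13: drop; pos4(id41) recv 92: fwd; pos5(id30) recv 41: fwd; pos6(id84) recv 30: drop; pos7(id80) recv 84: fwd; pos0(id27) recv 80: fwd
Round 2: pos3(id92) recv 79: drop; pos5(id30) recv 92: fwd; pos6(id84) recv 41: drop; pos0(id27) recv 84: fwd; pos1(id79) recv 80: fwd
Round 3: pos6(id84) recv 92: fwd; pos1(id79) recv 84: fwd; pos2(id13) recv 80: fwd
Round 4: pos7(id80) recv 92: fwd; pos2(id13) recv 84: fwd; pos3(id92) recv 80: drop
Round 5: pos0(id27) recv 92: fwd; pos3(id92) recv 84: drop
Round 6: pos1(id79) recv 92: fwd
Round 7: pos2(id13) recv 92: fwd
Round 8: pos3(id92) recv 92: ELECTED
Message ID 79 originates at pos 1; dropped at pos 3 in round 2

Answer: 2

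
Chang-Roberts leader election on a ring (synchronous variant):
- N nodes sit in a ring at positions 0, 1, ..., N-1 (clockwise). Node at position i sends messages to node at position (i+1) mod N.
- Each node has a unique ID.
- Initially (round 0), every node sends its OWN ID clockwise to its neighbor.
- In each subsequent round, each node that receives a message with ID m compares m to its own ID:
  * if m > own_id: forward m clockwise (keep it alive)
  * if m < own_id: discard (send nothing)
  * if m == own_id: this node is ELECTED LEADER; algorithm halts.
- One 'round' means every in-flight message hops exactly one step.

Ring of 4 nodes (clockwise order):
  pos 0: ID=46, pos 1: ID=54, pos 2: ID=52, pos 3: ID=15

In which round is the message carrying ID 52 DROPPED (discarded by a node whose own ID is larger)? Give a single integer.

Round 1: pos1(id54) recv 46: drop; pos2(id52) recv 54: fwd; pos3(id15) recv 52: fwd; pos0(id46) recv 15: drop
Round 2: pos3(id15) recv 54: fwd; pos0(id46) recv 52: fwd
Round 3: pos0(id46) recv 54: fwd; pos1(id54) recv 52: drop
Round 4: pos1(id54) recv 54: ELECTED
Message ID 52 originates at pos 2; dropped at pos 1 in round 3

Answer: 3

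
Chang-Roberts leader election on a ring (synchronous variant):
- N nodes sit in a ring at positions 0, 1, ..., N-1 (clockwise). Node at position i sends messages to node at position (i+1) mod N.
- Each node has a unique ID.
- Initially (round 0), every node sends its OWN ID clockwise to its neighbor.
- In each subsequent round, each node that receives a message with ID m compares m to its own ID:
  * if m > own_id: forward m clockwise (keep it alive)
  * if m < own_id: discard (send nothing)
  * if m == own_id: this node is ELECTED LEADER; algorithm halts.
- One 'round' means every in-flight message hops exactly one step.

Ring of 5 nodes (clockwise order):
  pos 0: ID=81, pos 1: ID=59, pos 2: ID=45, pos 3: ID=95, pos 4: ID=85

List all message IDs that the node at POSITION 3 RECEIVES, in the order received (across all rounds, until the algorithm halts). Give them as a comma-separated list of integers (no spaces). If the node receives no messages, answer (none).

Round 1: pos1(id59) recv 81: fwd; pos2(id45) recv 59: fwd; pos3(id95) recv 45: drop; pos4(id85) recv 95: fwd; pos0(id81) recv 85: fwd
Round 2: pos2(id45) recv 81: fwd; pos3(id95) recv 59: drop; pos0(id81) recv 95: fwd; pos1(id59) recv 85: fwd
Round 3: pos3(id95) recv 81: drop; pos1(id59) recv 95: fwd; pos2(id45) recv 85: fwd
Round 4: pos2(id45) recv 95: fwd; pos3(id95) recv 85: drop
Round 5: pos3(id95) recv 95: ELECTED

Answer: 45,59,81,85,95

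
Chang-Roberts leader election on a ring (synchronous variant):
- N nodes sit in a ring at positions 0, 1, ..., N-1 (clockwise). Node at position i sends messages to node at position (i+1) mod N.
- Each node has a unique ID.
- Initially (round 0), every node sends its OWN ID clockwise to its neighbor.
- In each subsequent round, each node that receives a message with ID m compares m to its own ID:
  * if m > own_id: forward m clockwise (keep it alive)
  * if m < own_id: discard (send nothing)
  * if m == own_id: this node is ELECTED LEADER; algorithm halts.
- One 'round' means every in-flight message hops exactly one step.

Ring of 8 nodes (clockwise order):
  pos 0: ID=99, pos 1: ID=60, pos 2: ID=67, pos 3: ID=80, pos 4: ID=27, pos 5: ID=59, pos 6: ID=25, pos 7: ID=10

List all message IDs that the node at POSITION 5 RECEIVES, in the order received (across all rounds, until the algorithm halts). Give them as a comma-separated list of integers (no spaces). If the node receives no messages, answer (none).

Answer: 27,80,99

Derivation:
Round 1: pos1(id60) recv 99: fwd; pos2(id67) recv 60: drop; pos3(id80) recv 67: drop; pos4(id27) recv 80: fwd; pos5(id59) recv 27: drop; pos6(id25) recv 59: fwd; pos7(id10) recv 25: fwd; pos0(id99) recv 10: drop
Round 2: pos2(id67) recv 99: fwd; pos5(id59) recv 80: fwd; pos7(id10) recv 59: fwd; pos0(id99) recv 25: drop
Round 3: pos3(id80) recv 99: fwd; pos6(id25) recv 80: fwd; pos0(id99) recv 59: drop
Round 4: pos4(id27) recv 99: fwd; pos7(id10) recv 80: fwd
Round 5: pos5(id59) recv 99: fwd; pos0(id99) recv 80: drop
Round 6: pos6(id25) recv 99: fwd
Round 7: pos7(id10) recv 99: fwd
Round 8: pos0(id99) recv 99: ELECTED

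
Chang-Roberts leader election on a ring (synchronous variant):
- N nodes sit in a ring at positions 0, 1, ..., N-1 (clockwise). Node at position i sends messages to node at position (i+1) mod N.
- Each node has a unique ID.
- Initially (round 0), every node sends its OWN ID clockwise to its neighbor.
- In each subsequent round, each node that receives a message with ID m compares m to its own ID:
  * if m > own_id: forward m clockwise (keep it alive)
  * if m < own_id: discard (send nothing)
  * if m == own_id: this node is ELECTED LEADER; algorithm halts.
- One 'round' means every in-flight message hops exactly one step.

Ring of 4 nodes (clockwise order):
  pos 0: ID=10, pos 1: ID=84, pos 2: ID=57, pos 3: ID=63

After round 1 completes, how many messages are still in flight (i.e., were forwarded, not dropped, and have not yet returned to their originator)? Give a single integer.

Answer: 2

Derivation:
Round 1: pos1(id84) recv 10: drop; pos2(id57) recv 84: fwd; pos3(id63) recv 57: drop; pos0(id10) recv 63: fwd
After round 1: 2 messages still in flight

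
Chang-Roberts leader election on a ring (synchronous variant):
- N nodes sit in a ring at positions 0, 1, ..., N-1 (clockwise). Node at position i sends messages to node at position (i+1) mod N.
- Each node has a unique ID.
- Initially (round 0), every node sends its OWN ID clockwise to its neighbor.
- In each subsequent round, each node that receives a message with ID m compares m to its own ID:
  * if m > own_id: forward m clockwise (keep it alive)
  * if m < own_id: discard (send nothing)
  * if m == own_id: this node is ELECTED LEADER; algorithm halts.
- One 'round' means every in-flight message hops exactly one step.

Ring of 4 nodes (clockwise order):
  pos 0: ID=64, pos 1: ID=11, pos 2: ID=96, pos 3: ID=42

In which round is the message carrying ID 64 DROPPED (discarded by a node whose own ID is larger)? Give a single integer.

Round 1: pos1(id11) recv 64: fwd; pos2(id96) recv 11: drop; pos3(id42) recv 96: fwd; pos0(id64) recv 42: drop
Round 2: pos2(id96) recv 64: drop; pos0(id64) recv 96: fwd
Round 3: pos1(id11) recv 96: fwd
Round 4: pos2(id96) recv 96: ELECTED
Message ID 64 originates at pos 0; dropped at pos 2 in round 2

Answer: 2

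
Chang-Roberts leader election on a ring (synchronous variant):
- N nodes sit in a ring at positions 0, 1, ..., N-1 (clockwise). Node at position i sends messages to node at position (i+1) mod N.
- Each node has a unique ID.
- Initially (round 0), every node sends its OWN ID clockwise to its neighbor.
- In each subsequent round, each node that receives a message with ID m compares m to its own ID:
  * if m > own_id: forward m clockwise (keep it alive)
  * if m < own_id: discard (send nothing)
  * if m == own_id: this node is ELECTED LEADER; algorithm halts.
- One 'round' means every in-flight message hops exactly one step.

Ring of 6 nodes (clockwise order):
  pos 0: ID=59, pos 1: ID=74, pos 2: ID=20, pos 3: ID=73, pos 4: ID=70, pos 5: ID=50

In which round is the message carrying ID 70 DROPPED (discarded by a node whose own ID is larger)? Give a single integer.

Answer: 3

Derivation:
Round 1: pos1(id74) recv 59: drop; pos2(id20) recv 74: fwd; pos3(id73) recv 20: drop; pos4(id70) recv 73: fwd; pos5(id50) recv 70: fwd; pos0(id59) recv 50: drop
Round 2: pos3(id73) recv 74: fwd; pos5(id50) recv 73: fwd; pos0(id59) recv 70: fwd
Round 3: pos4(id70) recv 74: fwd; pos0(id59) recv 73: fwd; pos1(id74) recv 70: drop
Round 4: pos5(id50) recv 74: fwd; pos1(id74) recv 73: drop
Round 5: pos0(id59) recv 74: fwd
Round 6: pos1(id74) recv 74: ELECTED
Message ID 70 originates at pos 4; dropped at pos 1 in round 3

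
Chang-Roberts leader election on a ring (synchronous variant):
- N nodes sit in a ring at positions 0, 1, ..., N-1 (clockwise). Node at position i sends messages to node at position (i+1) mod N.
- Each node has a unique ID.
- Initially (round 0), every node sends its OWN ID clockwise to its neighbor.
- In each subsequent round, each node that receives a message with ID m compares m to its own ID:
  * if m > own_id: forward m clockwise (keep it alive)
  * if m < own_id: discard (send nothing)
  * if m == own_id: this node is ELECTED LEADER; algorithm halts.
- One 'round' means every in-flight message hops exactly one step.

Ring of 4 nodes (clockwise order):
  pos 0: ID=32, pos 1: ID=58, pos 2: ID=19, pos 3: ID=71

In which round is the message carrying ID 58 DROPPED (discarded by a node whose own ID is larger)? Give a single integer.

Answer: 2

Derivation:
Round 1: pos1(id58) recv 32: drop; pos2(id19) recv 58: fwd; pos3(id71) recv 19: drop; pos0(id32) recv 71: fwd
Round 2: pos3(id71) recv 58: drop; pos1(id58) recv 71: fwd
Round 3: pos2(id19) recv 71: fwd
Round 4: pos3(id71) recv 71: ELECTED
Message ID 58 originates at pos 1; dropped at pos 3 in round 2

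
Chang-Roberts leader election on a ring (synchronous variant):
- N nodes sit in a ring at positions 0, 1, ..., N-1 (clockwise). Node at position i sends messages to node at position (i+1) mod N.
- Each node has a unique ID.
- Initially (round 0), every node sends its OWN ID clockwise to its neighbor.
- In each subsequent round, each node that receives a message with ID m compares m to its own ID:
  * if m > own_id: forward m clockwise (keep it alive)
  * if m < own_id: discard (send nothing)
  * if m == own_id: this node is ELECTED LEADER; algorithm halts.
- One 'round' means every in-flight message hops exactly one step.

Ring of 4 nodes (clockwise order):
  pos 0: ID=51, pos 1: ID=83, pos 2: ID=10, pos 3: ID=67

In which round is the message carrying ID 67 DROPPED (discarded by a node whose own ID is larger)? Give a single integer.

Answer: 2

Derivation:
Round 1: pos1(id83) recv 51: drop; pos2(id10) recv 83: fwd; pos3(id67) recv 10: drop; pos0(id51) recv 67: fwd
Round 2: pos3(id67) recv 83: fwd; pos1(id83) recv 67: drop
Round 3: pos0(id51) recv 83: fwd
Round 4: pos1(id83) recv 83: ELECTED
Message ID 67 originates at pos 3; dropped at pos 1 in round 2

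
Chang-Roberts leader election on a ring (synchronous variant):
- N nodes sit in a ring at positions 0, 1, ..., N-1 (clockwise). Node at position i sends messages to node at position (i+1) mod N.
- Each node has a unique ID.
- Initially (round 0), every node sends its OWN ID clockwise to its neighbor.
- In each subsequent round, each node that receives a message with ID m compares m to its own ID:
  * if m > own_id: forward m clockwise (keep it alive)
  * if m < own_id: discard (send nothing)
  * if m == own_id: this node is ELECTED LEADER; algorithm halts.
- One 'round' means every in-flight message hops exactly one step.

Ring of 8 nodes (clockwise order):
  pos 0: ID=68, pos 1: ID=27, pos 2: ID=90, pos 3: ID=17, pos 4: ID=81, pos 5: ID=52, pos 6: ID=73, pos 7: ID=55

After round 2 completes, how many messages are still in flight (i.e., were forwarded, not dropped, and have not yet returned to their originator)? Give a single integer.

Answer: 3

Derivation:
Round 1: pos1(id27) recv 68: fwd; pos2(id90) recv 27: drop; pos3(id17) recv 90: fwd; pos4(id81) recv 17: drop; pos5(id52) recv 81: fwd; pos6(id73) recv 52: drop; pos7(id55) recv 73: fwd; pos0(id68) recv 55: drop
Round 2: pos2(id90) recv 68: drop; pos4(id81) recv 90: fwd; pos6(id73) recv 81: fwd; pos0(id68) recv 73: fwd
After round 2: 3 messages still in flight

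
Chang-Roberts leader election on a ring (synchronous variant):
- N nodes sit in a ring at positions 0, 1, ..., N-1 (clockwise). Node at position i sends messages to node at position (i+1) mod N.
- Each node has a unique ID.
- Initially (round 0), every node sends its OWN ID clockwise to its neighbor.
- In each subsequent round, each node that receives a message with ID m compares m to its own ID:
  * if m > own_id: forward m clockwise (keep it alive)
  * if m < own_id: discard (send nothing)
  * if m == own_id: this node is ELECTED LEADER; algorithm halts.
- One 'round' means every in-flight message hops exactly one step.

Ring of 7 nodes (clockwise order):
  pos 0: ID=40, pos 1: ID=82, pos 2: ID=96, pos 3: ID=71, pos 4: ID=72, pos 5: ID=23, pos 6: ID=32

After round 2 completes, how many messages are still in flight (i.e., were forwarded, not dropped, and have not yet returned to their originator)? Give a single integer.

Answer: 2

Derivation:
Round 1: pos1(id82) recv 40: drop; pos2(id96) recv 82: drop; pos3(id71) recv 96: fwd; pos4(id72) recv 71: drop; pos5(id23) recv 72: fwd; pos6(id32) recv 23: drop; pos0(id40) recv 32: drop
Round 2: pos4(id72) recv 96: fwd; pos6(id32) recv 72: fwd
After round 2: 2 messages still in flight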